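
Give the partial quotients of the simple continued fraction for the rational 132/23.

[5; 1, 2, 1, 5]

Run the Euclidean algorithm on 132 and 23; the successive quotients are the partial quotients a_0, a_1, ... (each step inverts the fractional part left over by the previous one):
  132 = 5*23 + 17, so a_0 = 5.
  23 = 1*17 + 6, so a_1 = 1.
  17 = 2*6 + 5, so a_2 = 2.
  6 = 1*5 + 1, so a_3 = 1.
  5 = 5*1 + 0, so a_4 = 5.
The remainder reaches 0 after 5 divisions, so the expansion has 5 partial quotients, read off in order.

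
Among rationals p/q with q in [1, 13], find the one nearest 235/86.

30/11

Expand x = 235/86 as a continued fraction with the Euclidean algorithm:
  235 = 2*86 + 63, so a_0 = 2.
  86 = 1*63 + 23, so a_1 = 1.
  63 = 2*23 + 17, so a_2 = 2.
  23 = 1*17 + 6, so a_3 = 1.
  17 = 2*6 + 5, so a_4 = 2.
  6 = 1*5 + 1, so a_5 = 1.
  5 = 5*1 + 0, so a_6 = 5.
so x = [2; 1, 2, 1, 2, 1, 5].
Convergents (p_i = a_i*p_{i-1} + p_{i-2}, q_i = a_i*q_{i-1} + q_{i-2} with p_{-2}=0, p_{-1}=1, q_{-2}=1, q_{-1}=0), until the denominator exceeds 13:
  i=0: a_0=2, p_0 = 2*1 + 0 = 2, q_0 = 2*0 + 1 = 1.
  i=1: a_1=1, p_1 = 1*2 + 1 = 3, q_1 = 1*1 + 0 = 1.
  i=2: a_2=2, p_2 = 2*3 + 2 = 8, q_2 = 2*1 + 1 = 3.
  i=3: a_3=1, p_3 = 1*8 + 3 = 11, q_3 = 1*3 + 1 = 4.
  i=4: a_4=2, p_4 = 2*11 + 8 = 30, q_4 = 2*4 + 3 = 11.
  i=5: a_5=1, p_5 = 1*30 + 11 = 41, q_5 = 1*11 + 4 = 15.
q_5 = 15 > 13, so the last convergent with denominator <= 13 is p_4/q_4 = 30/11.
The closest fraction with denominator <= 13 is either p_4/q_4 or the intermediate fraction (k*p_4 + p_3)/(k*q_4 + q_3) with the largest k >= 1 whose denominator stays <= 13; these approach x as k grows, and every other convergent or intermediate fraction in range is farther away.
Largest k: floor((13 - q_3)/q_4) = floor((13 - 4)/11) = 0.
Since k = 0, no intermediate fraction beyond p_4/q_4 has denominator <= 13, so the convergent 30/11 is the closest (its error is |235*11 - 30*86|/(86*11) = 5/946).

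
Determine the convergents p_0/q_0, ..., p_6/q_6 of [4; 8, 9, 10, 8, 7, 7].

Using the convergent recurrence p_i = a_i*p_{i-1} + p_{i-2}, q_i = a_i*q_{i-1} + q_{i-2} with p_{-2}=0, p_{-1}=1, q_{-2}=1, q_{-1}=0:
  i=0: a_0=4, p_0 = 4*1 + 0 = 4, q_0 = 4*0 + 1 = 1.
  i=1: a_1=8, p_1 = 8*4 + 1 = 33, q_1 = 8*1 + 0 = 8.
  i=2: a_2=9, p_2 = 9*33 + 4 = 301, q_2 = 9*8 + 1 = 73.
  i=3: a_3=10, p_3 = 10*301 + 33 = 3043, q_3 = 10*73 + 8 = 738.
  i=4: a_4=8, p_4 = 8*3043 + 301 = 24645, q_4 = 8*738 + 73 = 5977.
  i=5: a_5=7, p_5 = 7*24645 + 3043 = 175558, q_5 = 7*5977 + 738 = 42577.
  i=6: a_6=7, p_6 = 7*175558 + 24645 = 1253551, q_6 = 7*42577 + 5977 = 304016.

4/1, 33/8, 301/73, 3043/738, 24645/5977, 175558/42577, 1253551/304016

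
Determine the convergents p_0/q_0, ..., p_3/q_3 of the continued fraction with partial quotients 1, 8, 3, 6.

1/1, 9/8, 28/25, 177/158

Using the convergent recurrence p_i = a_i*p_{i-1} + p_{i-2}, q_i = a_i*q_{i-1} + q_{i-2} with p_{-2}=0, p_{-1}=1, q_{-2}=1, q_{-1}=0:
  i=0: a_0=1, p_0 = 1*1 + 0 = 1, q_0 = 1*0 + 1 = 1.
  i=1: a_1=8, p_1 = 8*1 + 1 = 9, q_1 = 8*1 + 0 = 8.
  i=2: a_2=3, p_2 = 3*9 + 1 = 28, q_2 = 3*8 + 1 = 25.
  i=3: a_3=6, p_3 = 6*28 + 9 = 177, q_3 = 6*25 + 8 = 158.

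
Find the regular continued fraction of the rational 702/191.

[3; 1, 2, 12, 2, 2]

Run the Euclidean algorithm on 702 and 191; the successive quotients are the partial quotients a_0, a_1, ... (each step inverts the fractional part left over by the previous one):
  702 = 3*191 + 129, so a_0 = 3.
  191 = 1*129 + 62, so a_1 = 1.
  129 = 2*62 + 5, so a_2 = 2.
  62 = 12*5 + 2, so a_3 = 12.
  5 = 2*2 + 1, so a_4 = 2.
  2 = 2*1 + 0, so a_5 = 2.
The remainder reaches 0 after 6 divisions, so the expansion has 6 partial quotients, read off in order.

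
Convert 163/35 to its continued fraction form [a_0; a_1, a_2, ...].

Run the Euclidean algorithm on 163 and 35; the successive quotients are the partial quotients a_0, a_1, ... (each step inverts the fractional part left over by the previous one):
  163 = 4*35 + 23, so a_0 = 4.
  35 = 1*23 + 12, so a_1 = 1.
  23 = 1*12 + 11, so a_2 = 1.
  12 = 1*11 + 1, so a_3 = 1.
  11 = 11*1 + 0, so a_4 = 11.
The remainder reaches 0 after 5 divisions, so the expansion has 5 partial quotients, read off in order.

[4; 1, 1, 1, 11]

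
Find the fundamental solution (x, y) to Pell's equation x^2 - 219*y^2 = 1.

First expand sqrt(219) as a continued fraction. With x_i = (sqrt(219) + m_i)/d_i and (m_0, d_0) = (0, 1): a_0 = floor(sqrt(219)) = 14, since 14^2 = 196 <= 219 < 225 = 15^2.
Iterate m_{i+1} = d_i*a_i - m_i, d_{i+1} = (219 - m_{i+1}^2)/d_i, a_{i+1} = floor((a_0 + m_{i+1})/d_{i+1}):
  m_1 = 1*14 - 0 = 14, d_1 = (219 - 14^2)/1 = 23/1 = 23, a_1 = floor((14 + 14)/23) = 1.
  m_2 = 23*1 - 14 = 9, d_2 = (219 - 9^2)/23 = 138/23 = 6, a_2 = floor((14 + 9)/6) = 3.
  m_3 = 6*3 - 9 = 9, d_3 = (219 - 9^2)/6 = 138/6 = 23, a_3 = floor((14 + 9)/23) = 1.
  m_4 = 23*1 - 9 = 14, d_4 = (219 - 14^2)/23 = 23/23 = 1, a_4 = floor((14 + 14)/1) = 28.
  m_5 = 1*28 - 14 = 14, d_5 = (219 - 14^2)/1 = 23/1 = 23: (m_5, d_5) = (m_1, d_1) = (14, 23), so from here the quotients repeat a_1, ..., a_4; the period length is 4.
So sqrt(219) = [14; (1, 3, 1, 28)] with period length k = 4.
k is even, so the fundamental solution of x^2 - 219y^2 = 1 is (p_{k-1}, q_{k-1}) = (p_3, q_3); compute convergents through index 3.
Convergents (p_i = a_i*p_{i-1} + p_{i-2}, q_i = a_i*q_{i-1} + q_{i-2} with p_{-2}=0, p_{-1}=1, q_{-2}=1, q_{-1}=0):
  i=0: a_0=14, p_0 = 14*1 + 0 = 14, q_0 = 14*0 + 1 = 1.
  i=1: a_1=1, p_1 = 1*14 + 1 = 15, q_1 = 1*1 + 0 = 1.
  i=2: a_2=3, p_2 = 3*15 + 14 = 59, q_2 = 3*1 + 1 = 4.
  i=3: a_3=1, p_3 = 1*59 + 15 = 74, q_3 = 1*4 + 1 = 5.
Check: 74^2 - 219*5^2 = 5476 - 5475 = 1, so (x, y) = (74, 5) solves the equation, and by the theorem it is the least positive solution.

(x, y) = (74, 5)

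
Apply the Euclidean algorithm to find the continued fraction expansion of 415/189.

[2; 5, 9, 4]

Run the Euclidean algorithm on 415 and 189; the successive quotients are the partial quotients a_0, a_1, ... (each step inverts the fractional part left over by the previous one):
  415 = 2*189 + 37, so a_0 = 2.
  189 = 5*37 + 4, so a_1 = 5.
  37 = 9*4 + 1, so a_2 = 9.
  4 = 4*1 + 0, so a_3 = 4.
The remainder reaches 0 after 4 divisions, so the expansion has 4 partial quotients, read off in order.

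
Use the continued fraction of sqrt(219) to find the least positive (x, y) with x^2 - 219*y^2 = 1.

(x, y) = (74, 5)

First expand sqrt(219) as a continued fraction. With x_i = (sqrt(219) + m_i)/d_i and (m_0, d_0) = (0, 1): a_0 = floor(sqrt(219)) = 14, since 14^2 = 196 <= 219 < 225 = 15^2.
Iterate m_{i+1} = d_i*a_i - m_i, d_{i+1} = (219 - m_{i+1}^2)/d_i, a_{i+1} = floor((a_0 + m_{i+1})/d_{i+1}):
  m_1 = 1*14 - 0 = 14, d_1 = (219 - 14^2)/1 = 23/1 = 23, a_1 = floor((14 + 14)/23) = 1.
  m_2 = 23*1 - 14 = 9, d_2 = (219 - 9^2)/23 = 138/23 = 6, a_2 = floor((14 + 9)/6) = 3.
  m_3 = 6*3 - 9 = 9, d_3 = (219 - 9^2)/6 = 138/6 = 23, a_3 = floor((14 + 9)/23) = 1.
  m_4 = 23*1 - 9 = 14, d_4 = (219 - 14^2)/23 = 23/23 = 1, a_4 = floor((14 + 14)/1) = 28.
  m_5 = 1*28 - 14 = 14, d_5 = (219 - 14^2)/1 = 23/1 = 23: (m_5, d_5) = (m_1, d_1) = (14, 23), so from here the quotients repeat a_1, ..., a_4; the period length is 4.
So sqrt(219) = [14; (1, 3, 1, 28)] with period length k = 4.
k is even, so the fundamental solution of x^2 - 219y^2 = 1 is (p_{k-1}, q_{k-1}) = (p_3, q_3); compute convergents through index 3.
Convergents (p_i = a_i*p_{i-1} + p_{i-2}, q_i = a_i*q_{i-1} + q_{i-2} with p_{-2}=0, p_{-1}=1, q_{-2}=1, q_{-1}=0):
  i=0: a_0=14, p_0 = 14*1 + 0 = 14, q_0 = 14*0 + 1 = 1.
  i=1: a_1=1, p_1 = 1*14 + 1 = 15, q_1 = 1*1 + 0 = 1.
  i=2: a_2=3, p_2 = 3*15 + 14 = 59, q_2 = 3*1 + 1 = 4.
  i=3: a_3=1, p_3 = 1*59 + 15 = 74, q_3 = 1*4 + 1 = 5.
Check: 74^2 - 219*5^2 = 5476 - 5475 = 1, so (x, y) = (74, 5) solves the equation, and by the theorem it is the least positive solution.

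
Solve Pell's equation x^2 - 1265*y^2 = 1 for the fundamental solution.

(x, y) = (206999, 5820)

First expand sqrt(1265) as a continued fraction. With x_i = (sqrt(1265) + m_i)/d_i and (m_0, d_0) = (0, 1): a_0 = floor(sqrt(1265)) = 35, since 35^2 = 1225 <= 1265 < 1296 = 36^2.
Iterate m_{i+1} = d_i*a_i - m_i, d_{i+1} = (1265 - m_{i+1}^2)/d_i, a_{i+1} = floor((a_0 + m_{i+1})/d_{i+1}):
  m_1 = 1*35 - 0 = 35, d_1 = (1265 - 35^2)/1 = 40/1 = 40, a_1 = floor((35 + 35)/40) = 1.
  m_2 = 40*1 - 35 = 5, d_2 = (1265 - 5^2)/40 = 1240/40 = 31, a_2 = floor((35 + 5)/31) = 1.
  m_3 = 31*1 - 5 = 26, d_3 = (1265 - 26^2)/31 = 589/31 = 19, a_3 = floor((35 + 26)/19) = 3.
  m_4 = 19*3 - 26 = 31, d_4 = (1265 - 31^2)/19 = 304/19 = 16, a_4 = floor((35 + 31)/16) = 4.
  m_5 = 16*4 - 31 = 33, d_5 = (1265 - 33^2)/16 = 176/16 = 11, a_5 = floor((35 + 33)/11) = 6.
  m_6 = 11*6 - 33 = 33, d_6 = (1265 - 33^2)/11 = 176/11 = 16, a_6 = floor((35 + 33)/16) = 4.
  m_7 = 16*4 - 33 = 31, d_7 = (1265 - 31^2)/16 = 304/16 = 19, a_7 = floor((35 + 31)/19) = 3.
  m_8 = 19*3 - 31 = 26, d_8 = (1265 - 26^2)/19 = 589/19 = 31, a_8 = floor((35 + 26)/31) = 1.
  m_9 = 31*1 - 26 = 5, d_9 = (1265 - 5^2)/31 = 1240/31 = 40, a_9 = floor((35 + 5)/40) = 1.
  m_10 = 40*1 - 5 = 35, d_10 = (1265 - 35^2)/40 = 40/40 = 1, a_10 = floor((35 + 35)/1) = 70.
  m_11 = 1*70 - 35 = 35, d_11 = (1265 - 35^2)/1 = 40/1 = 40: (m_11, d_11) = (m_1, d_1) = (35, 40), so from here the quotients repeat a_1, ..., a_10; the period length is 10.
So sqrt(1265) = [35; (1, 1, 3, 4, 6, 4, 3, 1, 1, 70)] with period length k = 10.
k is even, so the fundamental solution of x^2 - 1265y^2 = 1 is (p_{k-1}, q_{k-1}) = (p_9, q_9); compute convergents through index 9.
Convergents (p_i = a_i*p_{i-1} + p_{i-2}, q_i = a_i*q_{i-1} + q_{i-2} with p_{-2}=0, p_{-1}=1, q_{-2}=1, q_{-1}=0):
  i=0: a_0=35, p_0 = 35*1 + 0 = 35, q_0 = 35*0 + 1 = 1.
  i=1: a_1=1, p_1 = 1*35 + 1 = 36, q_1 = 1*1 + 0 = 1.
  i=2: a_2=1, p_2 = 1*36 + 35 = 71, q_2 = 1*1 + 1 = 2.
  i=3: a_3=3, p_3 = 3*71 + 36 = 249, q_3 = 3*2 + 1 = 7.
  i=4: a_4=4, p_4 = 4*249 + 71 = 1067, q_4 = 4*7 + 2 = 30.
  i=5: a_5=6, p_5 = 6*1067 + 249 = 6651, q_5 = 6*30 + 7 = 187.
  i=6: a_6=4, p_6 = 4*6651 + 1067 = 27671, q_6 = 4*187 + 30 = 778.
  i=7: a_7=3, p_7 = 3*27671 + 6651 = 89664, q_7 = 3*778 + 187 = 2521.
  i=8: a_8=1, p_8 = 1*89664 + 27671 = 117335, q_8 = 1*2521 + 778 = 3299.
  i=9: a_9=1, p_9 = 1*117335 + 89664 = 206999, q_9 = 1*3299 + 2521 = 5820.
Check: 206999^2 - 1265*5820^2 = 42848586001 - 42848586000 = 1, so (x, y) = (206999, 5820) solves the equation, and by the theorem it is the least positive solution.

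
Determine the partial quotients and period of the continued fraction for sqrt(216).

[14; (1, 2, 3, 2, 1, 28)]

Write x_i = (sqrt(216) + m_i)/d_i with (m_0, d_0) = (0, 1). a_0 = floor(sqrt(216)) = 14, since 14^2 = 196 <= 216 < 225 = 15^2.
Iterate m_{i+1} = d_i*a_i - m_i, d_{i+1} = (216 - m_{i+1}^2)/d_i, a_{i+1} = floor((a_0 + m_{i+1})/d_{i+1}):
  m_1 = 1*14 - 0 = 14, d_1 = (216 - 14^2)/1 = 20/1 = 20, a_1 = floor((14 + 14)/20) = 1.
  m_2 = 20*1 - 14 = 6, d_2 = (216 - 6^2)/20 = 180/20 = 9, a_2 = floor((14 + 6)/9) = 2.
  m_3 = 9*2 - 6 = 12, d_3 = (216 - 12^2)/9 = 72/9 = 8, a_3 = floor((14 + 12)/8) = 3.
  m_4 = 8*3 - 12 = 12, d_4 = (216 - 12^2)/8 = 72/8 = 9, a_4 = floor((14 + 12)/9) = 2.
  m_5 = 9*2 - 12 = 6, d_5 = (216 - 6^2)/9 = 180/9 = 20, a_5 = floor((14 + 6)/20) = 1.
  m_6 = 20*1 - 6 = 14, d_6 = (216 - 14^2)/20 = 20/20 = 1, a_6 = floor((14 + 14)/1) = 28.
  m_7 = 1*28 - 14 = 14, d_7 = (216 - 14^2)/1 = 20/1 = 20: (m_7, d_7) = (m_1, d_1) = (14, 20), so from here the quotients repeat a_1, ..., a_6; the period length is 6.
Hence the expansion of sqrt(216) is a_0 = 14 followed by the repeating block 1, 2, 3, 2, 1, 28 (period 6).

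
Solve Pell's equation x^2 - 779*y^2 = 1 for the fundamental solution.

First expand sqrt(779) as a continued fraction. With x_i = (sqrt(779) + m_i)/d_i and (m_0, d_0) = (0, 1): a_0 = floor(sqrt(779)) = 27, since 27^2 = 729 <= 779 < 784 = 28^2.
Iterate m_{i+1} = d_i*a_i - m_i, d_{i+1} = (779 - m_{i+1}^2)/d_i, a_{i+1} = floor((a_0 + m_{i+1})/d_{i+1}):
  m_1 = 1*27 - 0 = 27, d_1 = (779 - 27^2)/1 = 50/1 = 50, a_1 = floor((27 + 27)/50) = 1.
  m_2 = 50*1 - 27 = 23, d_2 = (779 - 23^2)/50 = 250/50 = 5, a_2 = floor((27 + 23)/5) = 10.
  m_3 = 5*10 - 23 = 27, d_3 = (779 - 27^2)/5 = 50/5 = 10, a_3 = floor((27 + 27)/10) = 5.
  m_4 = 10*5 - 27 = 23, d_4 = (779 - 23^2)/10 = 250/10 = 25, a_4 = floor((27 + 23)/25) = 2.
  m_5 = 25*2 - 23 = 27, d_5 = (779 - 27^2)/25 = 50/25 = 2, a_5 = floor((27 + 27)/2) = 27.
  m_6 = 2*27 - 27 = 27, d_6 = (779 - 27^2)/2 = 50/2 = 25, a_6 = floor((27 + 27)/25) = 2.
  m_7 = 25*2 - 27 = 23, d_7 = (779 - 23^2)/25 = 250/25 = 10, a_7 = floor((27 + 23)/10) = 5.
  m_8 = 10*5 - 23 = 27, d_8 = (779 - 27^2)/10 = 50/10 = 5, a_8 = floor((27 + 27)/5) = 10.
  m_9 = 5*10 - 27 = 23, d_9 = (779 - 23^2)/5 = 250/5 = 50, a_9 = floor((27 + 23)/50) = 1.
  m_10 = 50*1 - 23 = 27, d_10 = (779 - 27^2)/50 = 50/50 = 1, a_10 = floor((27 + 27)/1) = 54.
  m_11 = 1*54 - 27 = 27, d_11 = (779 - 27^2)/1 = 50/1 = 50: (m_11, d_11) = (m_1, d_1) = (27, 50), so from here the quotients repeat a_1, ..., a_10; the period length is 10.
So sqrt(779) = [27; (1, 10, 5, 2, 27, 2, 5, 10, 1, 54)] with period length k = 10.
k is even, so the fundamental solution of x^2 - 779y^2 = 1 is (p_{k-1}, q_{k-1}) = (p_9, q_9); compute convergents through index 9.
Convergents (p_i = a_i*p_{i-1} + p_{i-2}, q_i = a_i*q_{i-1} + q_{i-2} with p_{-2}=0, p_{-1}=1, q_{-2}=1, q_{-1}=0):
  i=0: a_0=27, p_0 = 27*1 + 0 = 27, q_0 = 27*0 + 1 = 1.
  i=1: a_1=1, p_1 = 1*27 + 1 = 28, q_1 = 1*1 + 0 = 1.
  i=2: a_2=10, p_2 = 10*28 + 27 = 307, q_2 = 10*1 + 1 = 11.
  i=3: a_3=5, p_3 = 5*307 + 28 = 1563, q_3 = 5*11 + 1 = 56.
  i=4: a_4=2, p_4 = 2*1563 + 307 = 3433, q_4 = 2*56 + 11 = 123.
  i=5: a_5=27, p_5 = 27*3433 + 1563 = 94254, q_5 = 27*123 + 56 = 3377.
  i=6: a_6=2, p_6 = 2*94254 + 3433 = 191941, q_6 = 2*3377 + 123 = 6877.
  i=7: a_7=5, p_7 = 5*191941 + 94254 = 1053959, q_7 = 5*6877 + 3377 = 37762.
  i=8: a_8=10, p_8 = 10*1053959 + 191941 = 10731531, q_8 = 10*37762 + 6877 = 384497.
  i=9: a_9=1, p_9 = 1*10731531 + 1053959 = 11785490, q_9 = 1*384497 + 37762 = 422259.
Check: 11785490^2 - 779*422259^2 = 138897774540100 - 138897774540099 = 1, so (x, y) = (11785490, 422259) solves the equation, and by the theorem it is the least positive solution.

(x, y) = (11785490, 422259)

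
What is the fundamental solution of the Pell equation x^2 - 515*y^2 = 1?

First expand sqrt(515) as a continued fraction. With x_i = (sqrt(515) + m_i)/d_i and (m_0, d_0) = (0, 1): a_0 = floor(sqrt(515)) = 22, since 22^2 = 484 <= 515 < 529 = 23^2.
Iterate m_{i+1} = d_i*a_i - m_i, d_{i+1} = (515 - m_{i+1}^2)/d_i, a_{i+1} = floor((a_0 + m_{i+1})/d_{i+1}):
  m_1 = 1*22 - 0 = 22, d_1 = (515 - 22^2)/1 = 31/1 = 31, a_1 = floor((22 + 22)/31) = 1.
  m_2 = 31*1 - 22 = 9, d_2 = (515 - 9^2)/31 = 434/31 = 14, a_2 = floor((22 + 9)/14) = 2.
  m_3 = 14*2 - 9 = 19, d_3 = (515 - 19^2)/14 = 154/14 = 11, a_3 = floor((22 + 19)/11) = 3.
  m_4 = 11*3 - 19 = 14, d_4 = (515 - 14^2)/11 = 319/11 = 29, a_4 = floor((22 + 14)/29) = 1.
  m_5 = 29*1 - 14 = 15, d_5 = (515 - 15^2)/29 = 290/29 = 10, a_5 = floor((22 + 15)/10) = 3.
  m_6 = 10*3 - 15 = 15, d_6 = (515 - 15^2)/10 = 290/10 = 29, a_6 = floor((22 + 15)/29) = 1.
  m_7 = 29*1 - 15 = 14, d_7 = (515 - 14^2)/29 = 319/29 = 11, a_7 = floor((22 + 14)/11) = 3.
  m_8 = 11*3 - 14 = 19, d_8 = (515 - 19^2)/11 = 154/11 = 14, a_8 = floor((22 + 19)/14) = 2.
  m_9 = 14*2 - 19 = 9, d_9 = (515 - 9^2)/14 = 434/14 = 31, a_9 = floor((22 + 9)/31) = 1.
  m_10 = 31*1 - 9 = 22, d_10 = (515 - 22^2)/31 = 31/31 = 1, a_10 = floor((22 + 22)/1) = 44.
  m_11 = 1*44 - 22 = 22, d_11 = (515 - 22^2)/1 = 31/1 = 31: (m_11, d_11) = (m_1, d_1) = (22, 31), so from here the quotients repeat a_1, ..., a_10; the period length is 10.
So sqrt(515) = [22; (1, 2, 3, 1, 3, 1, 3, 2, 1, 44)] with period length k = 10.
k is even, so the fundamental solution of x^2 - 515y^2 = 1 is (p_{k-1}, q_{k-1}) = (p_9, q_9); compute convergents through index 9.
Convergents (p_i = a_i*p_{i-1} + p_{i-2}, q_i = a_i*q_{i-1} + q_{i-2} with p_{-2}=0, p_{-1}=1, q_{-2}=1, q_{-1}=0):
  i=0: a_0=22, p_0 = 22*1 + 0 = 22, q_0 = 22*0 + 1 = 1.
  i=1: a_1=1, p_1 = 1*22 + 1 = 23, q_1 = 1*1 + 0 = 1.
  i=2: a_2=2, p_2 = 2*23 + 22 = 68, q_2 = 2*1 + 1 = 3.
  i=3: a_3=3, p_3 = 3*68 + 23 = 227, q_3 = 3*3 + 1 = 10.
  i=4: a_4=1, p_4 = 1*227 + 68 = 295, q_4 = 1*10 + 3 = 13.
  i=5: a_5=3, p_5 = 3*295 + 227 = 1112, q_5 = 3*13 + 10 = 49.
  i=6: a_6=1, p_6 = 1*1112 + 295 = 1407, q_6 = 1*49 + 13 = 62.
  i=7: a_7=3, p_7 = 3*1407 + 1112 = 5333, q_7 = 3*62 + 49 = 235.
  i=8: a_8=2, p_8 = 2*5333 + 1407 = 12073, q_8 = 2*235 + 62 = 532.
  i=9: a_9=1, p_9 = 1*12073 + 5333 = 17406, q_9 = 1*532 + 235 = 767.
Check: 17406^2 - 515*767^2 = 302968836 - 302968835 = 1, so (x, y) = (17406, 767) solves the equation, and by the theorem it is the least positive solution.

(x, y) = (17406, 767)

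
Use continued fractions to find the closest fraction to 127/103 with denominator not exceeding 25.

16/13

Expand x = 127/103 as a continued fraction with the Euclidean algorithm:
  127 = 1*103 + 24, so a_0 = 1.
  103 = 4*24 + 7, so a_1 = 4.
  24 = 3*7 + 3, so a_2 = 3.
  7 = 2*3 + 1, so a_3 = 2.
  3 = 3*1 + 0, so a_4 = 3.
so x = [1; 4, 3, 2, 3].
Convergents (p_i = a_i*p_{i-1} + p_{i-2}, q_i = a_i*q_{i-1} + q_{i-2} with p_{-2}=0, p_{-1}=1, q_{-2}=1, q_{-1}=0), until the denominator exceeds 25:
  i=0: a_0=1, p_0 = 1*1 + 0 = 1, q_0 = 1*0 + 1 = 1.
  i=1: a_1=4, p_1 = 4*1 + 1 = 5, q_1 = 4*1 + 0 = 4.
  i=2: a_2=3, p_2 = 3*5 + 1 = 16, q_2 = 3*4 + 1 = 13.
  i=3: a_3=2, p_3 = 2*16 + 5 = 37, q_3 = 2*13 + 4 = 30.
q_3 = 30 > 25, so the last convergent with denominator <= 25 is p_2/q_2 = 16/13.
The closest fraction with denominator <= 25 is either p_2/q_2 or the intermediate fraction (k*p_2 + p_1)/(k*q_2 + q_1) with the largest k >= 1 whose denominator stays <= 25; these approach x as k grows, and every other convergent or intermediate fraction in range is farther away.
Largest k: floor((25 - q_1)/q_2) = floor((25 - 4)/13) = 1.
That gives (1*16 + 5)/(1*13 + 4) = 21/17.
Compare the errors: |x - 16/13| = |127*13 - 16*103|/(103*13) = 3/1339, and |x - 21/17| = |127*17 - 21*103|/(103*17) = 4/1751.
Cross-multiplying, 3*1751 = 5253 < 5356 = 4*1339, so 3/1339 is smaller: the convergent 16/13 is closer to x than 21/17.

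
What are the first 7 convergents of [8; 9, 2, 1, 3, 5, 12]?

8/1, 73/9, 154/19, 227/28, 835/103, 4402/543, 53659/6619

Using the convergent recurrence p_i = a_i*p_{i-1} + p_{i-2}, q_i = a_i*q_{i-1} + q_{i-2} with p_{-2}=0, p_{-1}=1, q_{-2}=1, q_{-1}=0:
  i=0: a_0=8, p_0 = 8*1 + 0 = 8, q_0 = 8*0 + 1 = 1.
  i=1: a_1=9, p_1 = 9*8 + 1 = 73, q_1 = 9*1 + 0 = 9.
  i=2: a_2=2, p_2 = 2*73 + 8 = 154, q_2 = 2*9 + 1 = 19.
  i=3: a_3=1, p_3 = 1*154 + 73 = 227, q_3 = 1*19 + 9 = 28.
  i=4: a_4=3, p_4 = 3*227 + 154 = 835, q_4 = 3*28 + 19 = 103.
  i=5: a_5=5, p_5 = 5*835 + 227 = 4402, q_5 = 5*103 + 28 = 543.
  i=6: a_6=12, p_6 = 12*4402 + 835 = 53659, q_6 = 12*543 + 103 = 6619.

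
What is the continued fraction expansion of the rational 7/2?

Run the Euclidean algorithm on 7 and 2; the successive quotients are the partial quotients a_0, a_1, ... (each step inverts the fractional part left over by the previous one):
  7 = 3*2 + 1, so a_0 = 3.
  2 = 2*1 + 0, so a_1 = 2.
The remainder reaches 0 after 2 divisions, so the expansion has 2 partial quotients, read off in order.

[3; 2]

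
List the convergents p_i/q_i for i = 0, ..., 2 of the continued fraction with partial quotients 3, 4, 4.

Using the convergent recurrence p_i = a_i*p_{i-1} + p_{i-2}, q_i = a_i*q_{i-1} + q_{i-2} with p_{-2}=0, p_{-1}=1, q_{-2}=1, q_{-1}=0:
  i=0: a_0=3, p_0 = 3*1 + 0 = 3, q_0 = 3*0 + 1 = 1.
  i=1: a_1=4, p_1 = 4*3 + 1 = 13, q_1 = 4*1 + 0 = 4.
  i=2: a_2=4, p_2 = 4*13 + 3 = 55, q_2 = 4*4 + 1 = 17.

3/1, 13/4, 55/17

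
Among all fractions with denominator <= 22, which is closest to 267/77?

52/15

Expand x = 267/77 as a continued fraction with the Euclidean algorithm:
  267 = 3*77 + 36, so a_0 = 3.
  77 = 2*36 + 5, so a_1 = 2.
  36 = 7*5 + 1, so a_2 = 7.
  5 = 5*1 + 0, so a_3 = 5.
so x = [3; 2, 7, 5].
Convergents (p_i = a_i*p_{i-1} + p_{i-2}, q_i = a_i*q_{i-1} + q_{i-2} with p_{-2}=0, p_{-1}=1, q_{-2}=1, q_{-1}=0), until the denominator exceeds 22:
  i=0: a_0=3, p_0 = 3*1 + 0 = 3, q_0 = 3*0 + 1 = 1.
  i=1: a_1=2, p_1 = 2*3 + 1 = 7, q_1 = 2*1 + 0 = 2.
  i=2: a_2=7, p_2 = 7*7 + 3 = 52, q_2 = 7*2 + 1 = 15.
  i=3: a_3=5, p_3 = 5*52 + 7 = 267, q_3 = 5*15 + 2 = 77.
q_3 = 77 > 22, so the last convergent with denominator <= 22 is p_2/q_2 = 52/15.
The closest fraction with denominator <= 22 is either p_2/q_2 or the intermediate fraction (k*p_2 + p_1)/(k*q_2 + q_1) with the largest k >= 1 whose denominator stays <= 22; these approach x as k grows, and every other convergent or intermediate fraction in range is farther away.
Largest k: floor((22 - q_1)/q_2) = floor((22 - 2)/15) = 1.
That gives (1*52 + 7)/(1*15 + 2) = 59/17.
Compare the errors: |x - 52/15| = |267*15 - 52*77|/(77*15) = 1/1155, and |x - 59/17| = |267*17 - 59*77|/(77*17) = 4/1309.
Cross-multiplying, 1*1309 = 1309 < 4620 = 4*1155, so 1/1155 is smaller: the convergent 52/15 is closer to x than 59/17.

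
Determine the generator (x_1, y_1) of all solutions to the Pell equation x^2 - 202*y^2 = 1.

First expand sqrt(202) as a continued fraction. With x_i = (sqrt(202) + m_i)/d_i and (m_0, d_0) = (0, 1): a_0 = floor(sqrt(202)) = 14, since 14^2 = 196 <= 202 < 225 = 15^2.
Iterate m_{i+1} = d_i*a_i - m_i, d_{i+1} = (202 - m_{i+1}^2)/d_i, a_{i+1} = floor((a_0 + m_{i+1})/d_{i+1}):
  m_1 = 1*14 - 0 = 14, d_1 = (202 - 14^2)/1 = 6/1 = 6, a_1 = floor((14 + 14)/6) = 4.
  m_2 = 6*4 - 14 = 10, d_2 = (202 - 10^2)/6 = 102/6 = 17, a_2 = floor((14 + 10)/17) = 1.
  m_3 = 17*1 - 10 = 7, d_3 = (202 - 7^2)/17 = 153/17 = 9, a_3 = floor((14 + 7)/9) = 2.
  m_4 = 9*2 - 7 = 11, d_4 = (202 - 11^2)/9 = 81/9 = 9, a_4 = floor((14 + 11)/9) = 2.
  m_5 = 9*2 - 11 = 7, d_5 = (202 - 7^2)/9 = 153/9 = 17, a_5 = floor((14 + 7)/17) = 1.
  m_6 = 17*1 - 7 = 10, d_6 = (202 - 10^2)/17 = 102/17 = 6, a_6 = floor((14 + 10)/6) = 4.
  m_7 = 6*4 - 10 = 14, d_7 = (202 - 14^2)/6 = 6/6 = 1, a_7 = floor((14 + 14)/1) = 28.
  m_8 = 1*28 - 14 = 14, d_8 = (202 - 14^2)/1 = 6/1 = 6: (m_8, d_8) = (m_1, d_1) = (14, 6), so from here the quotients repeat a_1, ..., a_7; the period length is 7.
So sqrt(202) = [14; (4, 1, 2, 2, 1, 4, 28)] with period length k = 7.
k is odd, so (p_{k-1}, q_{k-1}) only solves x^2 - 202y^2 = -1 and the fundamental solution of x^2 - 202y^2 = 1 is (p_{2k-1}, q_{2k-1}) = (p_13, q_13); compute convergents through index 13, running through the period twice.
Convergents (p_i = a_i*p_{i-1} + p_{i-2}, q_i = a_i*q_{i-1} + q_{i-2} with p_{-2}=0, p_{-1}=1, q_{-2}=1, q_{-1}=0):
  i=0: a_0=14, p_0 = 14*1 + 0 = 14, q_0 = 14*0 + 1 = 1.
  i=1: a_1=4, p_1 = 4*14 + 1 = 57, q_1 = 4*1 + 0 = 4.
  i=2: a_2=1, p_2 = 1*57 + 14 = 71, q_2 = 1*4 + 1 = 5.
  i=3: a_3=2, p_3 = 2*71 + 57 = 199, q_3 = 2*5 + 4 = 14.
  i=4: a_4=2, p_4 = 2*199 + 71 = 469, q_4 = 2*14 + 5 = 33.
  i=5: a_5=1, p_5 = 1*469 + 199 = 668, q_5 = 1*33 + 14 = 47.
  i=6: a_6=4, p_6 = 4*668 + 469 = 3141, q_6 = 4*47 + 33 = 221.
  i=7: a_7=28, p_7 = 28*3141 + 668 = 88616, q_7 = 28*221 + 47 = 6235.
  i=8: a_8=4, p_8 = 4*88616 + 3141 = 357605, q_8 = 4*6235 + 221 = 25161.
  i=9: a_9=1, p_9 = 1*357605 + 88616 = 446221, q_9 = 1*25161 + 6235 = 31396.
  i=10: a_10=2, p_10 = 2*446221 + 357605 = 1250047, q_10 = 2*31396 + 25161 = 87953.
  i=11: a_11=2, p_11 = 2*1250047 + 446221 = 2946315, q_11 = 2*87953 + 31396 = 207302.
  i=12: a_12=1, p_12 = 1*2946315 + 1250047 = 4196362, q_12 = 1*207302 + 87953 = 295255.
  i=13: a_13=4, p_13 = 4*4196362 + 2946315 = 19731763, q_13 = 4*295255 + 207302 = 1388322.
Indeed p_6^2 - 202*q_6^2 = 9865881 - 9865882 = -1, not +1.
Check: 19731763^2 - 202*1388322^2 = 389342471088169 - 389342471088168 = 1, so (x, y) = (19731763, 1388322) solves the equation, and by the theorem it is the least positive solution.

(x, y) = (19731763, 1388322)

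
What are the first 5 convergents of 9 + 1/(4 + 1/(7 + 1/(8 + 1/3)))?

Using the convergent recurrence p_i = a_i*p_{i-1} + p_{i-2}, q_i = a_i*q_{i-1} + q_{i-2} with p_{-2}=0, p_{-1}=1, q_{-2}=1, q_{-1}=0:
  i=0: a_0=9, p_0 = 9*1 + 0 = 9, q_0 = 9*0 + 1 = 1.
  i=1: a_1=4, p_1 = 4*9 + 1 = 37, q_1 = 4*1 + 0 = 4.
  i=2: a_2=7, p_2 = 7*37 + 9 = 268, q_2 = 7*4 + 1 = 29.
  i=3: a_3=8, p_3 = 8*268 + 37 = 2181, q_3 = 8*29 + 4 = 236.
  i=4: a_4=3, p_4 = 3*2181 + 268 = 6811, q_4 = 3*236 + 29 = 737.

9/1, 37/4, 268/29, 2181/236, 6811/737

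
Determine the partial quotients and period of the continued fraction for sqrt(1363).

Write x_i = (sqrt(1363) + m_i)/d_i with (m_0, d_0) = (0, 1). a_0 = floor(sqrt(1363)) = 36, since 36^2 = 1296 <= 1363 < 1369 = 37^2.
Iterate m_{i+1} = d_i*a_i - m_i, d_{i+1} = (1363 - m_{i+1}^2)/d_i, a_{i+1} = floor((a_0 + m_{i+1})/d_{i+1}):
  m_1 = 1*36 - 0 = 36, d_1 = (1363 - 36^2)/1 = 67/1 = 67, a_1 = floor((36 + 36)/67) = 1.
  m_2 = 67*1 - 36 = 31, d_2 = (1363 - 31^2)/67 = 402/67 = 6, a_2 = floor((36 + 31)/6) = 11.
  m_3 = 6*11 - 31 = 35, d_3 = (1363 - 35^2)/6 = 138/6 = 23, a_3 = floor((36 + 35)/23) = 3.
  m_4 = 23*3 - 35 = 34, d_4 = (1363 - 34^2)/23 = 207/23 = 9, a_4 = floor((36 + 34)/9) = 7.
  m_5 = 9*7 - 34 = 29, d_5 = (1363 - 29^2)/9 = 522/9 = 58, a_5 = floor((36 + 29)/58) = 1.
  m_6 = 58*1 - 29 = 29, d_6 = (1363 - 29^2)/58 = 522/58 = 9, a_6 = floor((36 + 29)/9) = 7.
  m_7 = 9*7 - 29 = 34, d_7 = (1363 - 34^2)/9 = 207/9 = 23, a_7 = floor((36 + 34)/23) = 3.
  m_8 = 23*3 - 34 = 35, d_8 = (1363 - 35^2)/23 = 138/23 = 6, a_8 = floor((36 + 35)/6) = 11.
  m_9 = 6*11 - 35 = 31, d_9 = (1363 - 31^2)/6 = 402/6 = 67, a_9 = floor((36 + 31)/67) = 1.
  m_10 = 67*1 - 31 = 36, d_10 = (1363 - 36^2)/67 = 67/67 = 1, a_10 = floor((36 + 36)/1) = 72.
  m_11 = 1*72 - 36 = 36, d_11 = (1363 - 36^2)/1 = 67/1 = 67: (m_11, d_11) = (m_1, d_1) = (36, 67), so from here the quotients repeat a_1, ..., a_10; the period length is 10.
Hence the expansion of sqrt(1363) is a_0 = 36 followed by the repeating block 1, 11, 3, 7, 1, 7, 3, 11, 1, 72 (period 10).

[36; (1, 11, 3, 7, 1, 7, 3, 11, 1, 72)]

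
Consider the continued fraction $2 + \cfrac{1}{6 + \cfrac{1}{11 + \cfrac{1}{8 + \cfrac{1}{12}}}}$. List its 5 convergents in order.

Using the convergent recurrence p_i = a_i*p_{i-1} + p_{i-2}, q_i = a_i*q_{i-1} + q_{i-2} with p_{-2}=0, p_{-1}=1, q_{-2}=1, q_{-1}=0:
  i=0: a_0=2, p_0 = 2*1 + 0 = 2, q_0 = 2*0 + 1 = 1.
  i=1: a_1=6, p_1 = 6*2 + 1 = 13, q_1 = 6*1 + 0 = 6.
  i=2: a_2=11, p_2 = 11*13 + 2 = 145, q_2 = 11*6 + 1 = 67.
  i=3: a_3=8, p_3 = 8*145 + 13 = 1173, q_3 = 8*67 + 6 = 542.
  i=4: a_4=12, p_4 = 12*1173 + 145 = 14221, q_4 = 12*542 + 67 = 6571.

2/1, 13/6, 145/67, 1173/542, 14221/6571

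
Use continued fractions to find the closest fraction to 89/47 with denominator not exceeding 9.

17/9

Expand x = 89/47 as a continued fraction with the Euclidean algorithm:
  89 = 1*47 + 42, so a_0 = 1.
  47 = 1*42 + 5, so a_1 = 1.
  42 = 8*5 + 2, so a_2 = 8.
  5 = 2*2 + 1, so a_3 = 2.
  2 = 2*1 + 0, so a_4 = 2.
so x = [1; 1, 8, 2, 2].
Convergents (p_i = a_i*p_{i-1} + p_{i-2}, q_i = a_i*q_{i-1} + q_{i-2} with p_{-2}=0, p_{-1}=1, q_{-2}=1, q_{-1}=0), until the denominator exceeds 9:
  i=0: a_0=1, p_0 = 1*1 + 0 = 1, q_0 = 1*0 + 1 = 1.
  i=1: a_1=1, p_1 = 1*1 + 1 = 2, q_1 = 1*1 + 0 = 1.
  i=2: a_2=8, p_2 = 8*2 + 1 = 17, q_2 = 8*1 + 1 = 9.
  i=3: a_3=2, p_3 = 2*17 + 2 = 36, q_3 = 2*9 + 1 = 19.
q_3 = 19 > 9, so the last convergent with denominator <= 9 is p_2/q_2 = 17/9.
The closest fraction with denominator <= 9 is either p_2/q_2 or the intermediate fraction (k*p_2 + p_1)/(k*q_2 + q_1) with the largest k >= 1 whose denominator stays <= 9; these approach x as k grows, and every other convergent or intermediate fraction in range is farther away.
Largest k: floor((9 - q_1)/q_2) = floor((9 - 1)/9) = 0.
Since k = 0, no intermediate fraction beyond p_2/q_2 has denominator <= 9, so the convergent 17/9 is the closest (its error is |89*9 - 17*47|/(47*9) = 2/423).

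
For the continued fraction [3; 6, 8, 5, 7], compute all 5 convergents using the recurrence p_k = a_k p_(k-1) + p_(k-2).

Using the convergent recurrence p_i = a_i*p_{i-1} + p_{i-2}, q_i = a_i*q_{i-1} + q_{i-2} with p_{-2}=0, p_{-1}=1, q_{-2}=1, q_{-1}=0:
  i=0: a_0=3, p_0 = 3*1 + 0 = 3, q_0 = 3*0 + 1 = 1.
  i=1: a_1=6, p_1 = 6*3 + 1 = 19, q_1 = 6*1 + 0 = 6.
  i=2: a_2=8, p_2 = 8*19 + 3 = 155, q_2 = 8*6 + 1 = 49.
  i=3: a_3=5, p_3 = 5*155 + 19 = 794, q_3 = 5*49 + 6 = 251.
  i=4: a_4=7, p_4 = 7*794 + 155 = 5713, q_4 = 7*251 + 49 = 1806.

3/1, 19/6, 155/49, 794/251, 5713/1806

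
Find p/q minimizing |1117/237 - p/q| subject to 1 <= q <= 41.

Expand x = 1117/237 as a continued fraction with the Euclidean algorithm:
  1117 = 4*237 + 169, so a_0 = 4.
  237 = 1*169 + 68, so a_1 = 1.
  169 = 2*68 + 33, so a_2 = 2.
  68 = 2*33 + 2, so a_3 = 2.
  33 = 16*2 + 1, so a_4 = 16.
  2 = 2*1 + 0, so a_5 = 2.
so x = [4; 1, 2, 2, 16, 2].
Convergents (p_i = a_i*p_{i-1} + p_{i-2}, q_i = a_i*q_{i-1} + q_{i-2} with p_{-2}=0, p_{-1}=1, q_{-2}=1, q_{-1}=0), until the denominator exceeds 41:
  i=0: a_0=4, p_0 = 4*1 + 0 = 4, q_0 = 4*0 + 1 = 1.
  i=1: a_1=1, p_1 = 1*4 + 1 = 5, q_1 = 1*1 + 0 = 1.
  i=2: a_2=2, p_2 = 2*5 + 4 = 14, q_2 = 2*1 + 1 = 3.
  i=3: a_3=2, p_3 = 2*14 + 5 = 33, q_3 = 2*3 + 1 = 7.
  i=4: a_4=16, p_4 = 16*33 + 14 = 542, q_4 = 16*7 + 3 = 115.
q_4 = 115 > 41, so the last convergent with denominator <= 41 is p_3/q_3 = 33/7.
The closest fraction with denominator <= 41 is either p_3/q_3 or the intermediate fraction (k*p_3 + p_2)/(k*q_3 + q_2) with the largest k >= 1 whose denominator stays <= 41; these approach x as k grows, and every other convergent or intermediate fraction in range is farther away.
Largest k: floor((41 - q_2)/q_3) = floor((41 - 3)/7) = 5.
That gives (5*33 + 14)/(5*7 + 3) = 179/38.
Compare the errors: |x - 33/7| = |1117*7 - 33*237|/(237*7) = 2/1659, and |x - 179/38| = |1117*38 - 179*237|/(237*38) = 23/9006.
Cross-multiplying, 2*9006 = 18012 < 38157 = 23*1659, so 2/1659 is smaller: the convergent 33/7 is closer to x than 179/38.

33/7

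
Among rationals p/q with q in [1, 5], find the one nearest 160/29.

11/2

Expand x = 160/29 as a continued fraction with the Euclidean algorithm:
  160 = 5*29 + 15, so a_0 = 5.
  29 = 1*15 + 14, so a_1 = 1.
  15 = 1*14 + 1, so a_2 = 1.
  14 = 14*1 + 0, so a_3 = 14.
so x = [5; 1, 1, 14].
Convergents (p_i = a_i*p_{i-1} + p_{i-2}, q_i = a_i*q_{i-1} + q_{i-2} with p_{-2}=0, p_{-1}=1, q_{-2}=1, q_{-1}=0), until the denominator exceeds 5:
  i=0: a_0=5, p_0 = 5*1 + 0 = 5, q_0 = 5*0 + 1 = 1.
  i=1: a_1=1, p_1 = 1*5 + 1 = 6, q_1 = 1*1 + 0 = 1.
  i=2: a_2=1, p_2 = 1*6 + 5 = 11, q_2 = 1*1 + 1 = 2.
  i=3: a_3=14, p_3 = 14*11 + 6 = 160, q_3 = 14*2 + 1 = 29.
q_3 = 29 > 5, so the last convergent with denominator <= 5 is p_2/q_2 = 11/2.
The closest fraction with denominator <= 5 is either p_2/q_2 or the intermediate fraction (k*p_2 + p_1)/(k*q_2 + q_1) with the largest k >= 1 whose denominator stays <= 5; these approach x as k grows, and every other convergent or intermediate fraction in range is farther away.
Largest k: floor((5 - q_1)/q_2) = floor((5 - 1)/2) = 2.
That gives (2*11 + 6)/(2*2 + 1) = 28/5.
Compare the errors: |x - 11/2| = |160*2 - 11*29|/(29*2) = 1/58, and |x - 28/5| = |160*5 - 28*29|/(29*5) = 12/145.
Cross-multiplying, 1*145 = 145 < 696 = 12*58, so 1/58 is smaller: the convergent 11/2 is closer to x than 28/5.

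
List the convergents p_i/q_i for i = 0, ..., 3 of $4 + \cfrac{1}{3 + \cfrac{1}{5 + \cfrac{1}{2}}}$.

4/1, 13/3, 69/16, 151/35

Using the convergent recurrence p_i = a_i*p_{i-1} + p_{i-2}, q_i = a_i*q_{i-1} + q_{i-2} with p_{-2}=0, p_{-1}=1, q_{-2}=1, q_{-1}=0:
  i=0: a_0=4, p_0 = 4*1 + 0 = 4, q_0 = 4*0 + 1 = 1.
  i=1: a_1=3, p_1 = 3*4 + 1 = 13, q_1 = 3*1 + 0 = 3.
  i=2: a_2=5, p_2 = 5*13 + 4 = 69, q_2 = 5*3 + 1 = 16.
  i=3: a_3=2, p_3 = 2*69 + 13 = 151, q_3 = 2*16 + 3 = 35.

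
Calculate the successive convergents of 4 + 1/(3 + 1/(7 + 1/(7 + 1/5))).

4/1, 13/3, 95/22, 678/157, 3485/807

Using the convergent recurrence p_i = a_i*p_{i-1} + p_{i-2}, q_i = a_i*q_{i-1} + q_{i-2} with p_{-2}=0, p_{-1}=1, q_{-2}=1, q_{-1}=0:
  i=0: a_0=4, p_0 = 4*1 + 0 = 4, q_0 = 4*0 + 1 = 1.
  i=1: a_1=3, p_1 = 3*4 + 1 = 13, q_1 = 3*1 + 0 = 3.
  i=2: a_2=7, p_2 = 7*13 + 4 = 95, q_2 = 7*3 + 1 = 22.
  i=3: a_3=7, p_3 = 7*95 + 13 = 678, q_3 = 7*22 + 3 = 157.
  i=4: a_4=5, p_4 = 5*678 + 95 = 3485, q_4 = 5*157 + 22 = 807.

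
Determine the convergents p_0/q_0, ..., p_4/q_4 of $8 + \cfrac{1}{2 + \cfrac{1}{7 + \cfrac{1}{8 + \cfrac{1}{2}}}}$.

Using the convergent recurrence p_i = a_i*p_{i-1} + p_{i-2}, q_i = a_i*q_{i-1} + q_{i-2} with p_{-2}=0, p_{-1}=1, q_{-2}=1, q_{-1}=0:
  i=0: a_0=8, p_0 = 8*1 + 0 = 8, q_0 = 8*0 + 1 = 1.
  i=1: a_1=2, p_1 = 2*8 + 1 = 17, q_1 = 2*1 + 0 = 2.
  i=2: a_2=7, p_2 = 7*17 + 8 = 127, q_2 = 7*2 + 1 = 15.
  i=3: a_3=8, p_3 = 8*127 + 17 = 1033, q_3 = 8*15 + 2 = 122.
  i=4: a_4=2, p_4 = 2*1033 + 127 = 2193, q_4 = 2*122 + 15 = 259.

8/1, 17/2, 127/15, 1033/122, 2193/259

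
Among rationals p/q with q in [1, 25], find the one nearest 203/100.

Expand x = 203/100 as a continued fraction with the Euclidean algorithm:
  203 = 2*100 + 3, so a_0 = 2.
  100 = 33*3 + 1, so a_1 = 33.
  3 = 3*1 + 0, so a_2 = 3.
so x = [2; 33, 3].
Convergents (p_i = a_i*p_{i-1} + p_{i-2}, q_i = a_i*q_{i-1} + q_{i-2} with p_{-2}=0, p_{-1}=1, q_{-2}=1, q_{-1}=0), until the denominator exceeds 25:
  i=0: a_0=2, p_0 = 2*1 + 0 = 2, q_0 = 2*0 + 1 = 1.
  i=1: a_1=33, p_1 = 33*2 + 1 = 67, q_1 = 33*1 + 0 = 33.
q_1 = 33 > 25, so the last convergent with denominator <= 25 is p_0/q_0 = 2/1.
The closest fraction with denominator <= 25 is either p_0/q_0 or the intermediate fraction (k*p_0 + p_{-1})/(k*q_0 + q_{-1}) with the largest k >= 1 whose denominator stays <= 25; these approach x as k grows, and every other convergent or intermediate fraction in range is farther away.
Largest k: floor((25 - q_{-1})/q_0) = floor((25 - 0)/1) = 25 (using the seeds p_{-1} = 1, q_{-1} = 0).
That gives (25*2 + 1)/(25*1 + 0) = 51/25.
Compare the errors: |x - 2/1| = |203*1 - 2*100|/(100*1) = 3/100, and |x - 51/25| = |203*25 - 51*100|/(100*25) = 25/2500.
Cross-multiplying, 25*100 = 2500 < 7500 = 3*2500, so 25/2500 is smaller: the intermediate fraction 51/25 is closer to x than 2/1.

51/25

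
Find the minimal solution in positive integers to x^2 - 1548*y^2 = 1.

First expand sqrt(1548) as a continued fraction. With x_i = (sqrt(1548) + m_i)/d_i and (m_0, d_0) = (0, 1): a_0 = floor(sqrt(1548)) = 39, since 39^2 = 1521 <= 1548 < 1600 = 40^2.
Iterate m_{i+1} = d_i*a_i - m_i, d_{i+1} = (1548 - m_{i+1}^2)/d_i, a_{i+1} = floor((a_0 + m_{i+1})/d_{i+1}):
  m_1 = 1*39 - 0 = 39, d_1 = (1548 - 39^2)/1 = 27/1 = 27, a_1 = floor((39 + 39)/27) = 2.
  m_2 = 27*2 - 39 = 15, d_2 = (1548 - 15^2)/27 = 1323/27 = 49, a_2 = floor((39 + 15)/49) = 1.
  m_3 = 49*1 - 15 = 34, d_3 = (1548 - 34^2)/49 = 392/49 = 8, a_3 = floor((39 + 34)/8) = 9.
  m_4 = 8*9 - 34 = 38, d_4 = (1548 - 38^2)/8 = 104/8 = 13, a_4 = floor((39 + 38)/13) = 5.
  m_5 = 13*5 - 38 = 27, d_5 = (1548 - 27^2)/13 = 819/13 = 63, a_5 = floor((39 + 27)/63) = 1.
  m_6 = 63*1 - 27 = 36, d_6 = (1548 - 36^2)/63 = 252/63 = 4, a_6 = floor((39 + 36)/4) = 18.
  m_7 = 4*18 - 36 = 36, d_7 = (1548 - 36^2)/4 = 252/4 = 63, a_7 = floor((39 + 36)/63) = 1.
  m_8 = 63*1 - 36 = 27, d_8 = (1548 - 27^2)/63 = 819/63 = 13, a_8 = floor((39 + 27)/13) = 5.
  m_9 = 13*5 - 27 = 38, d_9 = (1548 - 38^2)/13 = 104/13 = 8, a_9 = floor((39 + 38)/8) = 9.
  m_10 = 8*9 - 38 = 34, d_10 = (1548 - 34^2)/8 = 392/8 = 49, a_10 = floor((39 + 34)/49) = 1.
  m_11 = 49*1 - 34 = 15, d_11 = (1548 - 15^2)/49 = 1323/49 = 27, a_11 = floor((39 + 15)/27) = 2.
  m_12 = 27*2 - 15 = 39, d_12 = (1548 - 39^2)/27 = 27/27 = 1, a_12 = floor((39 + 39)/1) = 78.
  m_13 = 1*78 - 39 = 39, d_13 = (1548 - 39^2)/1 = 27/1 = 27: (m_13, d_13) = (m_1, d_1) = (39, 27), so from here the quotients repeat a_1, ..., a_12; the period length is 12.
So sqrt(1548) = [39; (2, 1, 9, 5, 1, 18, 1, 5, 9, 1, 2, 78)] with period length k = 12.
k is even, so the fundamental solution of x^2 - 1548y^2 = 1 is (p_{k-1}, q_{k-1}) = (p_11, q_11); compute convergents through index 11.
Convergents (p_i = a_i*p_{i-1} + p_{i-2}, q_i = a_i*q_{i-1} + q_{i-2} with p_{-2}=0, p_{-1}=1, q_{-2}=1, q_{-1}=0):
  i=0: a_0=39, p_0 = 39*1 + 0 = 39, q_0 = 39*0 + 1 = 1.
  i=1: a_1=2, p_1 = 2*39 + 1 = 79, q_1 = 2*1 + 0 = 2.
  i=2: a_2=1, p_2 = 1*79 + 39 = 118, q_2 = 1*2 + 1 = 3.
  i=3: a_3=9, p_3 = 9*118 + 79 = 1141, q_3 = 9*3 + 2 = 29.
  i=4: a_4=5, p_4 = 5*1141 + 118 = 5823, q_4 = 5*29 + 3 = 148.
  i=5: a_5=1, p_5 = 1*5823 + 1141 = 6964, q_5 = 1*148 + 29 = 177.
  i=6: a_6=18, p_6 = 18*6964 + 5823 = 131175, q_6 = 18*177 + 148 = 3334.
  i=7: a_7=1, p_7 = 1*131175 + 6964 = 138139, q_7 = 1*3334 + 177 = 3511.
  i=8: a_8=5, p_8 = 5*138139 + 131175 = 821870, q_8 = 5*3511 + 3334 = 20889.
  i=9: a_9=9, p_9 = 9*821870 + 138139 = 7534969, q_9 = 9*20889 + 3511 = 191512.
  i=10: a_10=1, p_10 = 1*7534969 + 821870 = 8356839, q_10 = 1*191512 + 20889 = 212401.
  i=11: a_11=2, p_11 = 2*8356839 + 7534969 = 24248647, q_11 = 2*212401 + 191512 = 616314.
Check: 24248647^2 - 1548*616314^2 = 587996881330609 - 587996881330608 = 1, so (x, y) = (24248647, 616314) solves the equation, and by the theorem it is the least positive solution.

(x, y) = (24248647, 616314)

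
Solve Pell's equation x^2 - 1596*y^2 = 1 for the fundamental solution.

First expand sqrt(1596) as a continued fraction. With x_i = (sqrt(1596) + m_i)/d_i and (m_0, d_0) = (0, 1): a_0 = floor(sqrt(1596)) = 39, since 39^2 = 1521 <= 1596 < 1600 = 40^2.
Iterate m_{i+1} = d_i*a_i - m_i, d_{i+1} = (1596 - m_{i+1}^2)/d_i, a_{i+1} = floor((a_0 + m_{i+1})/d_{i+1}):
  m_1 = 1*39 - 0 = 39, d_1 = (1596 - 39^2)/1 = 75/1 = 75, a_1 = floor((39 + 39)/75) = 1.
  m_2 = 75*1 - 39 = 36, d_2 = (1596 - 36^2)/75 = 300/75 = 4, a_2 = floor((39 + 36)/4) = 18.
  m_3 = 4*18 - 36 = 36, d_3 = (1596 - 36^2)/4 = 300/4 = 75, a_3 = floor((39 + 36)/75) = 1.
  m_4 = 75*1 - 36 = 39, d_4 = (1596 - 39^2)/75 = 75/75 = 1, a_4 = floor((39 + 39)/1) = 78.
  m_5 = 1*78 - 39 = 39, d_5 = (1596 - 39^2)/1 = 75/1 = 75: (m_5, d_5) = (m_1, d_1) = (39, 75), so from here the quotients repeat a_1, ..., a_4; the period length is 4.
So sqrt(1596) = [39; (1, 18, 1, 78)] with period length k = 4.
k is even, so the fundamental solution of x^2 - 1596y^2 = 1 is (p_{k-1}, q_{k-1}) = (p_3, q_3); compute convergents through index 3.
Convergents (p_i = a_i*p_{i-1} + p_{i-2}, q_i = a_i*q_{i-1} + q_{i-2} with p_{-2}=0, p_{-1}=1, q_{-2}=1, q_{-1}=0):
  i=0: a_0=39, p_0 = 39*1 + 0 = 39, q_0 = 39*0 + 1 = 1.
  i=1: a_1=1, p_1 = 1*39 + 1 = 40, q_1 = 1*1 + 0 = 1.
  i=2: a_2=18, p_2 = 18*40 + 39 = 759, q_2 = 18*1 + 1 = 19.
  i=3: a_3=1, p_3 = 1*759 + 40 = 799, q_3 = 1*19 + 1 = 20.
Check: 799^2 - 1596*20^2 = 638401 - 638400 = 1, so (x, y) = (799, 20) solves the equation, and by the theorem it is the least positive solution.

(x, y) = (799, 20)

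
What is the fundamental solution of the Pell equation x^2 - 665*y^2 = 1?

First expand sqrt(665) as a continued fraction. With x_i = (sqrt(665) + m_i)/d_i and (m_0, d_0) = (0, 1): a_0 = floor(sqrt(665)) = 25, since 25^2 = 625 <= 665 < 676 = 26^2.
Iterate m_{i+1} = d_i*a_i - m_i, d_{i+1} = (665 - m_{i+1}^2)/d_i, a_{i+1} = floor((a_0 + m_{i+1})/d_{i+1}):
  m_1 = 1*25 - 0 = 25, d_1 = (665 - 25^2)/1 = 40/1 = 40, a_1 = floor((25 + 25)/40) = 1.
  m_2 = 40*1 - 25 = 15, d_2 = (665 - 15^2)/40 = 440/40 = 11, a_2 = floor((25 + 15)/11) = 3.
  m_3 = 11*3 - 15 = 18, d_3 = (665 - 18^2)/11 = 341/11 = 31, a_3 = floor((25 + 18)/31) = 1.
  m_4 = 31*1 - 18 = 13, d_4 = (665 - 13^2)/31 = 496/31 = 16, a_4 = floor((25 + 13)/16) = 2.
  m_5 = 16*2 - 13 = 19, d_5 = (665 - 19^2)/16 = 304/16 = 19, a_5 = floor((25 + 19)/19) = 2.
  m_6 = 19*2 - 19 = 19, d_6 = (665 - 19^2)/19 = 304/19 = 16, a_6 = floor((25 + 19)/16) = 2.
  m_7 = 16*2 - 19 = 13, d_7 = (665 - 13^2)/16 = 496/16 = 31, a_7 = floor((25 + 13)/31) = 1.
  m_8 = 31*1 - 13 = 18, d_8 = (665 - 18^2)/31 = 341/31 = 11, a_8 = floor((25 + 18)/11) = 3.
  m_9 = 11*3 - 18 = 15, d_9 = (665 - 15^2)/11 = 440/11 = 40, a_9 = floor((25 + 15)/40) = 1.
  m_10 = 40*1 - 15 = 25, d_10 = (665 - 25^2)/40 = 40/40 = 1, a_10 = floor((25 + 25)/1) = 50.
  m_11 = 1*50 - 25 = 25, d_11 = (665 - 25^2)/1 = 40/1 = 40: (m_11, d_11) = (m_1, d_1) = (25, 40), so from here the quotients repeat a_1, ..., a_10; the period length is 10.
So sqrt(665) = [25; (1, 3, 1, 2, 2, 2, 1, 3, 1, 50)] with period length k = 10.
k is even, so the fundamental solution of x^2 - 665y^2 = 1 is (p_{k-1}, q_{k-1}) = (p_9, q_9); compute convergents through index 9.
Convergents (p_i = a_i*p_{i-1} + p_{i-2}, q_i = a_i*q_{i-1} + q_{i-2} with p_{-2}=0, p_{-1}=1, q_{-2}=1, q_{-1}=0):
  i=0: a_0=25, p_0 = 25*1 + 0 = 25, q_0 = 25*0 + 1 = 1.
  i=1: a_1=1, p_1 = 1*25 + 1 = 26, q_1 = 1*1 + 0 = 1.
  i=2: a_2=3, p_2 = 3*26 + 25 = 103, q_2 = 3*1 + 1 = 4.
  i=3: a_3=1, p_3 = 1*103 + 26 = 129, q_3 = 1*4 + 1 = 5.
  i=4: a_4=2, p_4 = 2*129 + 103 = 361, q_4 = 2*5 + 4 = 14.
  i=5: a_5=2, p_5 = 2*361 + 129 = 851, q_5 = 2*14 + 5 = 33.
  i=6: a_6=2, p_6 = 2*851 + 361 = 2063, q_6 = 2*33 + 14 = 80.
  i=7: a_7=1, p_7 = 1*2063 + 851 = 2914, q_7 = 1*80 + 33 = 113.
  i=8: a_8=3, p_8 = 3*2914 + 2063 = 10805, q_8 = 3*113 + 80 = 419.
  i=9: a_9=1, p_9 = 1*10805 + 2914 = 13719, q_9 = 1*419 + 113 = 532.
Check: 13719^2 - 665*532^2 = 188210961 - 188210960 = 1, so (x, y) = (13719, 532) solves the equation, and by the theorem it is the least positive solution.

(x, y) = (13719, 532)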